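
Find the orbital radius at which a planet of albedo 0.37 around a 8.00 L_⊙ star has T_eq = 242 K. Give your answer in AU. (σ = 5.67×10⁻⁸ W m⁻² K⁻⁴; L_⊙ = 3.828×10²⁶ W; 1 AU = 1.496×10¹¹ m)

d ≈ 2.97 AU

L = 8.00 × 3.828×10²⁶ = 3.06×10²⁷ W.
From T_eq⁴ = L(1−A)/(16πσd²): d = √[L(1−A)/(16πσT_eq⁴)].
d = √[3.06×10²⁷ × 0.63 / (16π × 5.67×10⁻⁸ × (242)⁴)] = 4.44×10¹¹ m = 2.97 AU.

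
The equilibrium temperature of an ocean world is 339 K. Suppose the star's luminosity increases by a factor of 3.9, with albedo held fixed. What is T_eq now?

T_eq ∝ L^(1/4) · d^(−1/2).
T′ = 339 × 3.9^(1/4) = 476 K.

T_eq ≈ 476 K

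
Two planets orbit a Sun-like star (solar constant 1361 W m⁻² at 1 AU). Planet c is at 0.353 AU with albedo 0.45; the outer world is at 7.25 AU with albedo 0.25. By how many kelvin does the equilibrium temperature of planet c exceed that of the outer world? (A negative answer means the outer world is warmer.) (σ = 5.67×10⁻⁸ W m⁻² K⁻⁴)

T_eq = [S₀(1−A)/(4σd²)]^(1/4), so T ∝ (1−A)^(1/4) / √d.
T₁ = [1361×0.55/(4×5.67×10⁻⁸×0.353²)]^(1/4) = 403.42 K.
T₂ = [1361×0.75/(4×5.67×10⁻⁸×7.25²)]^(1/4) = 96.19 K.

ΔT ≈ 307.2 K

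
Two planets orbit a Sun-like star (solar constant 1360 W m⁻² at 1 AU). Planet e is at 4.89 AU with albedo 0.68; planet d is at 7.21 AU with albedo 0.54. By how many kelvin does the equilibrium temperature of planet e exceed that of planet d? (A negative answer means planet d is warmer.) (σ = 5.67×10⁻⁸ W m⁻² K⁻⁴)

ΔT ≈ 9.3 K

T_eq = [S₀(1−A)/(4σd²)]^(1/4), so T ∝ (1−A)^(1/4) / √d.
T₁ = [1360×0.32/(4×5.67×10⁻⁸×4.89²)]^(1/4) = 94.65 K.
T₂ = [1360×0.46/(4×5.67×10⁻⁸×7.21²)]^(1/4) = 85.35 K.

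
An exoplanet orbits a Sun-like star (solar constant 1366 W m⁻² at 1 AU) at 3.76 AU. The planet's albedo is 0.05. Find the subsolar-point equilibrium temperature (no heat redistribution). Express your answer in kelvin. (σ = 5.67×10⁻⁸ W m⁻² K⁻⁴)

T_ss ≈ 201 K

Flux at 3.76 AU: S = 1366/3.76² = 96.6 W m⁻².
At the subsolar point the surface absorbs S(1−A) and emits σT⁴ per unit area — no factor of 4, since only the local patch is in balance.
T = [96.6 × 0.95 / 5.67×10⁻⁸]^(1/4) = (1.62×10⁹)^(1/4) = 201 K.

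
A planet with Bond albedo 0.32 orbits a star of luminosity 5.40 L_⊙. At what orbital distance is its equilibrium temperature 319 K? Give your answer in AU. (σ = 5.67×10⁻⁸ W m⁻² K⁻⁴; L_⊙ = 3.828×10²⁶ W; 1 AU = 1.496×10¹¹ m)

d ≈ 1.46 AU

L = 5.40 × 3.828×10²⁶ = 2.07×10²⁷ W.
From T_eq⁴ = L(1−A)/(16πσd²): d = √[L(1−A)/(16πσT_eq⁴)].
d = √[2.07×10²⁷ × 0.68 / (16π × 5.67×10⁻⁸ × (319)⁴)] = 2.18×10¹¹ m = 1.46 AU.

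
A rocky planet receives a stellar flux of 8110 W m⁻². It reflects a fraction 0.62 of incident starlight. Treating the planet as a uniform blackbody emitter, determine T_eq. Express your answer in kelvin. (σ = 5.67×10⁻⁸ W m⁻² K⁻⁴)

T_eq ≈ 341 K

Energy balance: absorbed = emitted ⇒ πR²·S(1−A) = 4πR²·σT_eq⁴, so T_eq⁴ = S(1−A)/(4σ).
T_eq = [8110 × 0.38 / (4 × 5.67×10⁻⁸)]^(1/4) = (1.36×10¹⁰)^(1/4) = 341 K.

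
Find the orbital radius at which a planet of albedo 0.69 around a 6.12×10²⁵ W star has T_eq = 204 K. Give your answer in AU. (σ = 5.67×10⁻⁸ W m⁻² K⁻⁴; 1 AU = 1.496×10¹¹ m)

d ≈ 0.414 AU

From T_eq⁴ = L(1−A)/(16πσd²): d = √[L(1−A)/(16πσT_eq⁴)].
d = √[6.12×10²⁵ × 0.31 / (16π × 5.67×10⁻⁸ × (204)⁴)] = 6.20×10¹⁰ m = 0.414 AU.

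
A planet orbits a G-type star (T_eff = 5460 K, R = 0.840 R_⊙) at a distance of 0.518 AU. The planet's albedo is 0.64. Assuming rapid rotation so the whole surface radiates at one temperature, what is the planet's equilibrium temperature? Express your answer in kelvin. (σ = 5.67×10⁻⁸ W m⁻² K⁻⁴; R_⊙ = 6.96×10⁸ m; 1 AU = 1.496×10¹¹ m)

T_eq ≈ 260 K

R_⋆ = 0.840 × 6.96×10⁸ = 5.85×10⁸ m.
d = 0.518 AU = 7.75×10¹⁰ m.
L = 4πR_⋆²σT_⋆⁴ = 4π(5.85×10⁸)² × 5.67×10⁻⁸ × (5460)⁴ = 2.16×10²⁶ W.
S = L/(4πd²) = 2870 W m⁻².
Energy balance: absorbed = emitted ⇒ πR²·S(1−A) = 4πR²·σT_eq⁴, so T_eq⁴ = S(1−A)/(4σ).
T_eq = [2870 × 0.36 / (4 × 5.67×10⁻⁸)]^(1/4) = (4.55×10⁹)^(1/4) = 260 K.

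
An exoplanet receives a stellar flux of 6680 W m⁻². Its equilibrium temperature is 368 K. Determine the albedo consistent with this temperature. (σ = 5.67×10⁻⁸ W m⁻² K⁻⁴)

From T_eq⁴ = S(1−A)/(4σ): 1−A = 4σT_eq⁴/S.
1−A = 4 × 5.67×10⁻⁸ × (368)⁴ / 6680 = 0.623.

A ≈ 0.38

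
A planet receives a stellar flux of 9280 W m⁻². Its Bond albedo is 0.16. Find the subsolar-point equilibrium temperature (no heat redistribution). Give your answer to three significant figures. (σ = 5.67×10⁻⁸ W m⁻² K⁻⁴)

T_ss ≈ 609 K

At the subsolar point the surface absorbs S(1−A) and emits σT⁴ per unit area — no factor of 4, since only the local patch is in balance.
T = [9280 × 0.84 / 5.67×10⁻⁸]^(1/4) = (1.37×10¹¹)^(1/4) = 609 K.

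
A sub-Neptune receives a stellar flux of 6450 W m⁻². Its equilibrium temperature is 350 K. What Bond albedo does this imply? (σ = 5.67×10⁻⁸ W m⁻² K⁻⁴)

A ≈ 0.47

From T_eq⁴ = S(1−A)/(4σ): 1−A = 4σT_eq⁴/S.
1−A = 4 × 5.67×10⁻⁸ × (350)⁴ / 6450 = 0.528.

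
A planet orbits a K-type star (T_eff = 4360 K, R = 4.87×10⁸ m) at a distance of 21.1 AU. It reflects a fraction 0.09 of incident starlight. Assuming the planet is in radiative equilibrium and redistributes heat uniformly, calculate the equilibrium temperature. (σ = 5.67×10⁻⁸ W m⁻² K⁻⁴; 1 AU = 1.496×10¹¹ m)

T_eq ≈ 37.4 K

d = 21.1 AU = 3.16×10¹² m.
L = 4πR_⋆²σT_⋆⁴ = 4π(4.87×10⁸)² × 5.67×10⁻⁸ × (4360)⁴ = 6.11×10²⁵ W.
S = L/(4πd²) = 0.488 W m⁻².
Energy balance: absorbed = emitted ⇒ πR²·S(1−A) = 4πR²·σT_eq⁴, so T_eq⁴ = S(1−A)/(4σ).
T_eq = [0.488 × 0.91 / (4 × 5.67×10⁻⁸)]^(1/4) = (1.96×10⁶)^(1/4) = 37.4 K.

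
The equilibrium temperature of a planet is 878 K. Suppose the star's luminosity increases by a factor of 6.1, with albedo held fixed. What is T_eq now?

T_eq ≈ 1380 K

T_eq ∝ L^(1/4) · d^(−1/2).
T′ = 878 × 6.1^(1/4) = 1380 K.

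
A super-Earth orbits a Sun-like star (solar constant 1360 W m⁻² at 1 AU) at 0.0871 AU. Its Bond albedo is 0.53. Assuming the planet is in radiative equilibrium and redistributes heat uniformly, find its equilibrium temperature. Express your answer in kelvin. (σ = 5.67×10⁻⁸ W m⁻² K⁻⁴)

T_eq ≈ 781 K

Flux at 0.0871 AU: S = 1360/0.0871² = 1.79×10⁵ W m⁻².
Energy balance: absorbed = emitted ⇒ πR²·S(1−A) = 4πR²·σT_eq⁴, so T_eq⁴ = S(1−A)/(4σ).
T_eq = [1.79×10⁵ × 0.47 / (4 × 5.67×10⁻⁸)]^(1/4) = (3.71×10¹¹)^(1/4) = 781 K.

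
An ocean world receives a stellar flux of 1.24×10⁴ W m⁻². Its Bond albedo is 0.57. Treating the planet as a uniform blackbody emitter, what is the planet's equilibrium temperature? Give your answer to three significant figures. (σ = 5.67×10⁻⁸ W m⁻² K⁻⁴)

Energy balance: absorbed = emitted ⇒ πR²·S(1−A) = 4πR²·σT_eq⁴, so T_eq⁴ = S(1−A)/(4σ).
T_eq = [1.24×10⁴ × 0.43 / (4 × 5.67×10⁻⁸)]^(1/4) = (2.35×10¹⁰)^(1/4) = 392 K.

T_eq ≈ 392 K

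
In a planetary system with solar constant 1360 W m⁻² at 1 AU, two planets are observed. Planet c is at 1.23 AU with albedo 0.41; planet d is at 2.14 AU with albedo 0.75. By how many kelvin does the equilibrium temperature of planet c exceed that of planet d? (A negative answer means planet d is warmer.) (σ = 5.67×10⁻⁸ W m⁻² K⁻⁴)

ΔT ≈ 85.4 K

T_eq = [S₀(1−A)/(4σd²)]^(1/4), so T ∝ (1−A)^(1/4) / √d.
T₁ = [1360×0.59/(4×5.67×10⁻⁸×1.23²)]^(1/4) = 219.90 K.
T₂ = [1360×0.25/(4×5.67×10⁻⁸×2.14²)]^(1/4) = 134.51 K.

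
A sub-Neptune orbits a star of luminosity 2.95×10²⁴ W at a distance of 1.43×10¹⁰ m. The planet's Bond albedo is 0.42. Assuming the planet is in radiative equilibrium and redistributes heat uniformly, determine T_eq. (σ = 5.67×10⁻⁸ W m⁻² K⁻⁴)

T_eq ≈ 233 K

Flux: S = L/(4πd²) = 2.95×10²⁴/(4π×(1.43×10¹⁰)²) = 1150 W m⁻².
Energy balance: absorbed = emitted ⇒ πR²·S(1−A) = 4πR²·σT_eq⁴, so T_eq⁴ = S(1−A)/(4σ).
T_eq = [1150 × 0.58 / (4 × 5.67×10⁻⁸)]^(1/4) = (2.94×10⁹)^(1/4) = 233 K.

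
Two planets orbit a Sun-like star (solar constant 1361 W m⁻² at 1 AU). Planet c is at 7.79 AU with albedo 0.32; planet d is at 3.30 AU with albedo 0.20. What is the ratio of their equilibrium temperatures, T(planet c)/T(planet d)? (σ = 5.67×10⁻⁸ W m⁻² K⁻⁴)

T₁/T₂ ≈ 0.625

T_eq = [S₀(1−A)/(4σd²)]^(1/4), so T ∝ (1−A)^(1/4) / √d.
T₁ = [1361×0.68/(4×5.67×10⁻⁸×7.79²)]^(1/4) = 90.55 K.
T₂ = [1361×0.80/(4×5.67×10⁻⁸×3.30²)]^(1/4) = 144.90 K.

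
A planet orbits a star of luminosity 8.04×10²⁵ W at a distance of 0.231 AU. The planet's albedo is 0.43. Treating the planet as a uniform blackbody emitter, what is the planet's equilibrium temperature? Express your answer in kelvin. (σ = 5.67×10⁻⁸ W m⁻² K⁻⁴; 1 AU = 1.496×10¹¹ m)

T_eq ≈ 341 K

d = 0.231 AU = 3.46×10¹⁰ m.
Flux: S = L/(4πd²) = 8.04×10²⁵/(4π×(3.46×10¹⁰)²) = 5360 W m⁻².
Energy balance: absorbed = emitted ⇒ πR²·S(1−A) = 4πR²·σT_eq⁴, so T_eq⁴ = S(1−A)/(4σ).
T_eq = [5360 × 0.57 / (4 × 5.67×10⁻⁸)]^(1/4) = (1.35×10¹⁰)^(1/4) = 341 K.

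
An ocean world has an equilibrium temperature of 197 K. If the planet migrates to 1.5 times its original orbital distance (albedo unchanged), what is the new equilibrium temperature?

T_eq ≈ 161 K

T_eq ∝ L^(1/4) · d^(−1/2).
T′ = 197 / 1.5^(1/2) = 161 K.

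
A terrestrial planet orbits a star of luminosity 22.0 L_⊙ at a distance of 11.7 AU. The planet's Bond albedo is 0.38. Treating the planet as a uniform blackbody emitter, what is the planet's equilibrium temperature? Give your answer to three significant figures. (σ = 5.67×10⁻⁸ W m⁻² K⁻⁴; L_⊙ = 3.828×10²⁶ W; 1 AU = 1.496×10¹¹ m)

d = 11.7 AU = 1.75×10¹² m.
L = 22.0 × 3.828×10²⁶ = 8.42×10²⁷ W.
Flux: S = L/(4πd²) = 8.42×10²⁷/(4π×(1.75×10¹²)²) = 219 W m⁻².
Energy balance: absorbed = emitted ⇒ πR²·S(1−A) = 4πR²·σT_eq⁴, so T_eq⁴ = S(1−A)/(4σ).
T_eq = [219 × 0.62 / (4 × 5.67×10⁻⁸)]^(1/4) = (5.98×10⁸)^(1/4) = 156 K.

T_eq ≈ 156 K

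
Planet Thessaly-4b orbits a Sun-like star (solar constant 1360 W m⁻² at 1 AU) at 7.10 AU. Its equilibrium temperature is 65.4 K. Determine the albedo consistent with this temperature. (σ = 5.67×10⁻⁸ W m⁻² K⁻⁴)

A ≈ 0.85

Flux at 7.10 AU: S = 1360/7.10² = 27.0 W m⁻².
From T_eq⁴ = S(1−A)/(4σ): 1−A = 4σT_eq⁴/S.
1−A = 4 × 5.67×10⁻⁸ × (65.4)⁴ / 27.0 = 0.154.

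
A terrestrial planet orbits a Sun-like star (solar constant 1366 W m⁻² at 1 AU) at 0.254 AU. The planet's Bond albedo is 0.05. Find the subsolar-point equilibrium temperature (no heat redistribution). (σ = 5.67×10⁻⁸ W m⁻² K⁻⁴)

Flux at 0.254 AU: S = 1366/0.254² = 2.12×10⁴ W m⁻².
At the subsolar point the surface absorbs S(1−A) and emits σT⁴ per unit area — no factor of 4, since only the local patch is in balance.
T = [2.12×10⁴ × 0.95 / 5.67×10⁻⁸]^(1/4) = (3.55×10¹¹)^(1/4) = 772 K.

T_ss ≈ 772 K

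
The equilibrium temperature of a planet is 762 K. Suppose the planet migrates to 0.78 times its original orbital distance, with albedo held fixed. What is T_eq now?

T_eq ∝ L^(1/4) · d^(−1/2).
T′ = 762 / 0.78^(1/2) = 863 K.

T_eq ≈ 863 K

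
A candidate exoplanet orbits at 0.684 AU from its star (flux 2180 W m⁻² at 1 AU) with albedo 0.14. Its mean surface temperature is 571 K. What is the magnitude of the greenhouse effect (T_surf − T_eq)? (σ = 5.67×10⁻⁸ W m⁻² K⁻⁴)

S = 2180/0.684² = 4660 W m⁻².
T_eq = [S(1−A)/(4σ)]^(1/4) = [4660×0.86/(4×5.67×10⁻⁸)]^(1/4) = 364.6 K.
ΔT = T_surf − T_eq = 571 − 364.6.

ΔT ≈ 206.4 K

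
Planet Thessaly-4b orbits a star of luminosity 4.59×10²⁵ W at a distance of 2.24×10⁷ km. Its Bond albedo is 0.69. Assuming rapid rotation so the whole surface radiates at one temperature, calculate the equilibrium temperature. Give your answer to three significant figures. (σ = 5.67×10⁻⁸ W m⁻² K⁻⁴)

d = 2.24×10⁷ km = 2.24×10¹⁰ m.
Flux: S = L/(4πd²) = 4.59×10²⁵/(4π×(2.24×10¹⁰)²) = 7280 W m⁻².
Energy balance: absorbed = emitted ⇒ πR²·S(1−A) = 4πR²·σT_eq⁴, so T_eq⁴ = S(1−A)/(4σ).
T_eq = [7280 × 0.31 / (4 × 5.67×10⁻⁸)]^(1/4) = (9.95×10⁹)^(1/4) = 316 K.

T_eq ≈ 316 K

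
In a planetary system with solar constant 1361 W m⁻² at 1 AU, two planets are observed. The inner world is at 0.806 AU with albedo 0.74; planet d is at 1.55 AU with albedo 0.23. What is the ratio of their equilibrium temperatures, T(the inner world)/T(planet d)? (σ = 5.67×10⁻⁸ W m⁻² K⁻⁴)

T₁/T₂ ≈ 1.057

T_eq = [S₀(1−A)/(4σd²)]^(1/4), so T ∝ (1−A)^(1/4) / √d.
T₁ = [1361×0.26/(4×5.67×10⁻⁸×0.806²)]^(1/4) = 221.38 K.
T₂ = [1361×0.77/(4×5.67×10⁻⁸×1.55²)]^(1/4) = 209.42 K.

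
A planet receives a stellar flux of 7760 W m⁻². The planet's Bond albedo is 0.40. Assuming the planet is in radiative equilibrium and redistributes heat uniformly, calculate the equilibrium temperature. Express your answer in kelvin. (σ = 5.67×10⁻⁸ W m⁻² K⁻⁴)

Energy balance: absorbed = emitted ⇒ πR²·S(1−A) = 4πR²·σT_eq⁴, so T_eq⁴ = S(1−A)/(4σ).
T_eq = [7760 × 0.60 / (4 × 5.67×10⁻⁸)]^(1/4) = (2.05×10¹⁰)^(1/4) = 379 K.

T_eq ≈ 379 K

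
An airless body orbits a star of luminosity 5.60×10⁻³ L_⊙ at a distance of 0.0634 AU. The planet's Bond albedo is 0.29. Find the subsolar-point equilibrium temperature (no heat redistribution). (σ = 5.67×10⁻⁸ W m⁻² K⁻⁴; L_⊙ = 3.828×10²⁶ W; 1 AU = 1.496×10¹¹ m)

T_ss ≈ 393 K

d = 0.0634 AU = 9.48×10⁹ m.
L = 5.60×10⁻³ × 3.828×10²⁶ = 2.14×10²⁴ W.
Flux: S = L/(4πd²) = 2.14×10²⁴/(4π×(9.48×10⁹)²) = 1900 W m⁻².
At the subsolar point the surface absorbs S(1−A) and emits σT⁴ per unit area — no factor of 4, since only the local patch is in balance.
T = [1900 × 0.71 / 5.67×10⁻⁸]^(1/4) = (2.37×10¹⁰)^(1/4) = 393 K.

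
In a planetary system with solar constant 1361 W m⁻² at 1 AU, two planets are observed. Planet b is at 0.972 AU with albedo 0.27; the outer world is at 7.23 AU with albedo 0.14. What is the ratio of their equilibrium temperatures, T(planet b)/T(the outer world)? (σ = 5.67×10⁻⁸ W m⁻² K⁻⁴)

T₁/T₂ ≈ 2.618

T_eq = [S₀(1−A)/(4σd²)]^(1/4), so T ∝ (1−A)^(1/4) / √d.
T₁ = [1361×0.73/(4×5.67×10⁻⁸×0.972²)]^(1/4) = 260.95 K.
T₂ = [1361×0.86/(4×5.67×10⁻⁸×7.23²)]^(1/4) = 99.68 K.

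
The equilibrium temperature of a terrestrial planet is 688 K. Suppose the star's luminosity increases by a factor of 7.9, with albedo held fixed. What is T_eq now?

T_eq ∝ L^(1/4) · d^(−1/2).
T′ = 688 × 7.9^(1/4) = 1150 K.

T_eq ≈ 1150 K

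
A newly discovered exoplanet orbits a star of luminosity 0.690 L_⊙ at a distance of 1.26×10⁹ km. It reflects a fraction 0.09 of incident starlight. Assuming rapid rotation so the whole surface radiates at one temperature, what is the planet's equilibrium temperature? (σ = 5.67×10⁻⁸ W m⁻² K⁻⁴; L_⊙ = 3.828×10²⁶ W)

d = 1.26×10⁹ km = 1.26×10¹² m.
L = 0.690 × 3.828×10²⁶ = 2.64×10²⁶ W.
Flux: S = L/(4πd²) = 2.64×10²⁶/(4π×(1.26×10¹²)²) = 13.2 W m⁻².
Energy balance: absorbed = emitted ⇒ πR²·S(1−A) = 4πR²·σT_eq⁴, so T_eq⁴ = S(1−A)/(4σ).
T_eq = [13.2 × 0.91 / (4 × 5.67×10⁻⁸)]^(1/4) = (5.31×10⁷)^(1/4) = 85.4 K.

T_eq ≈ 85.4 K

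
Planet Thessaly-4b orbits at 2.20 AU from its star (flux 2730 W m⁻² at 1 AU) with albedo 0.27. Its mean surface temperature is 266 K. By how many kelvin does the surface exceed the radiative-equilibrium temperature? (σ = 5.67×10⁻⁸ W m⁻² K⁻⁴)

S = 2730/2.20² = 564.0 W m⁻².
T_eq = [S(1−A)/(4σ)]^(1/4) = [564.0×0.73/(4×5.67×10⁻⁸)]^(1/4) = 206.4 K.
ΔT = T_surf − T_eq = 266 − 206.4.

ΔT ≈ 59.6 K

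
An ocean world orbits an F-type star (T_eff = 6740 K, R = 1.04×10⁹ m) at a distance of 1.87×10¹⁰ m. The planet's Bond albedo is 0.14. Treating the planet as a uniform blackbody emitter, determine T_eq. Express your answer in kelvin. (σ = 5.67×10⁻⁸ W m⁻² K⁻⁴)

T_eq ≈ 1080 K

L = 4πR_⋆²σT_⋆⁴ = 4π(1.04×10⁹)² × 5.67×10⁻⁸ × (6740)⁴ = 1.59×10²⁷ W.
S = L/(4πd²) = 3.62×10⁵ W m⁻².
Energy balance: absorbed = emitted ⇒ πR²·S(1−A) = 4πR²·σT_eq⁴, so T_eq⁴ = S(1−A)/(4σ).
T_eq = [3.62×10⁵ × 0.86 / (4 × 5.67×10⁻⁸)]^(1/4) = (1.37×10¹²)^(1/4) = 1080 K.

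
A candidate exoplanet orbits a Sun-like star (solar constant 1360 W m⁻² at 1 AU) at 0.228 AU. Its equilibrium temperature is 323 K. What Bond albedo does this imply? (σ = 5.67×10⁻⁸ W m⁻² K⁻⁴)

Flux at 0.228 AU: S = 1360/0.228² = 2.62×10⁴ W m⁻².
From T_eq⁴ = S(1−A)/(4σ): 1−A = 4σT_eq⁴/S.
1−A = 4 × 5.67×10⁻⁸ × (323)⁴ / 2.62×10⁴ = 0.094.

A ≈ 0.91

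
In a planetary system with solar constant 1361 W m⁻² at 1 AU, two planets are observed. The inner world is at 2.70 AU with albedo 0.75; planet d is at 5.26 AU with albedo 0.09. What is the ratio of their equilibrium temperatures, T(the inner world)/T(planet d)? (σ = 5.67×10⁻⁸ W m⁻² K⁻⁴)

T₁/T₂ ≈ 1.010

T_eq = [S₀(1−A)/(4σd²)]^(1/4), so T ∝ (1−A)^(1/4) / √d.
T₁ = [1361×0.25/(4×5.67×10⁻⁸×2.70²)]^(1/4) = 119.77 K.
T₂ = [1361×0.91/(4×5.67×10⁻⁸×5.26²)]^(1/4) = 118.53 K.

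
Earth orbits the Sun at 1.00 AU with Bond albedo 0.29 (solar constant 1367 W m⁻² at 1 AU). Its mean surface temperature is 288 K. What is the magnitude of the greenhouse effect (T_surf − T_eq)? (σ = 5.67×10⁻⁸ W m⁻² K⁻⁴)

ΔT ≈ 32.2 K

S = 1367/1.00² = 1367 W m⁻².
T_eq = [S(1−A)/(4σ)]^(1/4) = [1367×0.71/(4×5.67×10⁻⁸)]^(1/4) = 255.8 K.
ΔT = T_surf − T_eq = 288 − 255.8.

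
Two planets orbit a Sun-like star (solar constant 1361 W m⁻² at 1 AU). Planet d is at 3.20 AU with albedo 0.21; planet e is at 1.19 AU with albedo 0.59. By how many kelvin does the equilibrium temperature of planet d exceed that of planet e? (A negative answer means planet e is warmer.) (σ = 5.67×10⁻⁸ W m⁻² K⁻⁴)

T_eq = [S₀(1−A)/(4σd²)]^(1/4), so T ∝ (1−A)^(1/4) / √d.
T₁ = [1361×0.79/(4×5.67×10⁻⁸×3.20²)]^(1/4) = 146.68 K.
T₂ = [1361×0.41/(4×5.67×10⁻⁸×1.19²)]^(1/4) = 204.16 K.

ΔT ≈ -57.5 K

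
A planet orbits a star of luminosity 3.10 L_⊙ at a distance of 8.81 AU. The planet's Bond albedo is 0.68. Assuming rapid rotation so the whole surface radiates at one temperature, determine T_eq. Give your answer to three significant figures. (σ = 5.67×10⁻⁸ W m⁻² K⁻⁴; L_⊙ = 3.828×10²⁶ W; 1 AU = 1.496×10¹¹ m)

d = 8.81 AU = 1.32×10¹² m.
L = 3.10 × 3.828×10²⁶ = 1.19×10²⁷ W.
Flux: S = L/(4πd²) = 1.19×10²⁷/(4π×(1.32×10¹²)²) = 54.4 W m⁻².
Energy balance: absorbed = emitted ⇒ πR²·S(1−A) = 4πR²·σT_eq⁴, so T_eq⁴ = S(1−A)/(4σ).
T_eq = [54.4 × 0.32 / (4 × 5.67×10⁻⁸)]^(1/4) = (7.67×10⁷)^(1/4) = 93.6 K.

T_eq ≈ 93.6 K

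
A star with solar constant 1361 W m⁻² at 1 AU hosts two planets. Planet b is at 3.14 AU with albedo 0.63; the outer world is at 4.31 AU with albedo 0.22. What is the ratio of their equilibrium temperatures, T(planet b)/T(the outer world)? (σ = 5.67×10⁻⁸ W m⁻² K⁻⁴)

T_eq = [S₀(1−A)/(4σd²)]^(1/4), so T ∝ (1−A)^(1/4) / √d.
T₁ = [1361×0.37/(4×5.67×10⁻⁸×3.14²)]^(1/4) = 122.50 K.
T₂ = [1361×0.78/(4×5.67×10⁻⁸×4.31²)]^(1/4) = 125.99 K.

T₁/T₂ ≈ 0.972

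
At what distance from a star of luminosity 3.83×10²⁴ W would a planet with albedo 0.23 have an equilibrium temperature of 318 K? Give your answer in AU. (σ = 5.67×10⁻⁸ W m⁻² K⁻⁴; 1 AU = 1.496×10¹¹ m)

d ≈ 0.0672 AU

From T_eq⁴ = L(1−A)/(16πσd²): d = √[L(1−A)/(16πσT_eq⁴)].
d = √[3.83×10²⁴ × 0.77 / (16π × 5.67×10⁻⁸ × (318)⁴)] = 1.01×10¹⁰ m = 0.0672 AU.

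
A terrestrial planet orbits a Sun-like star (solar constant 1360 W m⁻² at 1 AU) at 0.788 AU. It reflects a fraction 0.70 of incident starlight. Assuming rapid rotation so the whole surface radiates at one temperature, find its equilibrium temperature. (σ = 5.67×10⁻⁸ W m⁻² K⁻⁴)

T_eq ≈ 232 K

Flux at 0.788 AU: S = 1360/0.788² = 2190 W m⁻².
Energy balance: absorbed = emitted ⇒ πR²·S(1−A) = 4πR²·σT_eq⁴, so T_eq⁴ = S(1−A)/(4σ).
T_eq = [2190 × 0.30 / (4 × 5.67×10⁻⁸)]^(1/4) = (2.90×10⁹)^(1/4) = 232 K.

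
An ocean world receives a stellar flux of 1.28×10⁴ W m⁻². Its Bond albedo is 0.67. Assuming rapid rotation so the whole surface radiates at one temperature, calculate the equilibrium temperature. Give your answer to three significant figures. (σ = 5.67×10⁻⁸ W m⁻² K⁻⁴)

T_eq ≈ 369 K

Energy balance: absorbed = emitted ⇒ πR²·S(1−A) = 4πR²·σT_eq⁴, so T_eq⁴ = S(1−A)/(4σ).
T_eq = [1.28×10⁴ × 0.33 / (4 × 5.67×10⁻⁸)]^(1/4) = (1.86×10¹⁰)^(1/4) = 369 K.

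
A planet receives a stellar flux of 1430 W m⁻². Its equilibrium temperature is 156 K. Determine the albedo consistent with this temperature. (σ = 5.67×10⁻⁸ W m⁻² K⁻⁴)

From T_eq⁴ = S(1−A)/(4σ): 1−A = 4σT_eq⁴/S.
1−A = 4 × 5.67×10⁻⁸ × (156)⁴ / 1430 = 0.094.

A ≈ 0.91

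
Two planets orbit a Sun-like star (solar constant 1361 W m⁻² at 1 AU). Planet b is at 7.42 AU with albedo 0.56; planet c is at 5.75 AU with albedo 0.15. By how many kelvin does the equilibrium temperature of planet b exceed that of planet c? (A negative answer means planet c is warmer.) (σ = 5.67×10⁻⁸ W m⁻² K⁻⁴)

ΔT ≈ -28.2 K

T_eq = [S₀(1−A)/(4σd²)]^(1/4), so T ∝ (1−A)^(1/4) / √d.
T₁ = [1361×0.44/(4×5.67×10⁻⁸×7.42²)]^(1/4) = 83.22 K.
T₂ = [1361×0.85/(4×5.67×10⁻⁸×5.75²)]^(1/4) = 111.45 K.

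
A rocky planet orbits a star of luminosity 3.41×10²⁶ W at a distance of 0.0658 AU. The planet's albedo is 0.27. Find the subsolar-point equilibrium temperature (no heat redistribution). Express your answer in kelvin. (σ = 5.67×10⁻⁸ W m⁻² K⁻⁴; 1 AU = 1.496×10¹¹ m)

d = 0.0658 AU = 9.84×10⁹ m.
Flux: S = L/(4πd²) = 3.41×10²⁶/(4π×(9.84×10⁹)²) = 2.80×10⁵ W m⁻².
At the subsolar point the surface absorbs S(1−A) and emits σT⁴ per unit area — no factor of 4, since only the local patch is in balance.
T = [2.80×10⁵ × 0.73 / 5.67×10⁻⁸]^(1/4) = (3.61×10¹²)^(1/4) = 1380 K.

T_ss ≈ 1380 K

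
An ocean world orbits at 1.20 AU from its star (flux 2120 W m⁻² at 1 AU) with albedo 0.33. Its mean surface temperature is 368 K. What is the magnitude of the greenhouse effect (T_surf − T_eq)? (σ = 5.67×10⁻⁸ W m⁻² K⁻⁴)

S = 2120/1.20² = 1472 W m⁻².
T_eq = [S(1−A)/(4σ)]^(1/4) = [1472×0.67/(4×5.67×10⁻⁸)]^(1/4) = 256.8 K.
ΔT = T_surf − T_eq = 368 − 256.8.

ΔT ≈ 111.2 K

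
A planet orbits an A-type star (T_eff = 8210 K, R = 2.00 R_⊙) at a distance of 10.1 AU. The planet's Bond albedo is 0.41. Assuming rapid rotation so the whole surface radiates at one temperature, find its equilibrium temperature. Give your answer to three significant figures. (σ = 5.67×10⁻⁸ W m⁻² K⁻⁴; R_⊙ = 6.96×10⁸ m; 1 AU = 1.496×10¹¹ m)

T_eq ≈ 154 K

R_⋆ = 2.00 × 6.96×10⁸ = 1.39×10⁹ m.
d = 10.1 AU = 1.51×10¹² m.
L = 4πR_⋆²σT_⋆⁴ = 4π(1.39×10⁹)² × 5.67×10⁻⁸ × (8210)⁴ = 6.27×10²⁷ W.
S = L/(4πd²) = 219 W m⁻².
Energy balance: absorbed = emitted ⇒ πR²·S(1−A) = 4πR²·σT_eq⁴, so T_eq⁴ = S(1−A)/(4σ).
T_eq = [219 × 0.59 / (4 × 5.67×10⁻⁸)]^(1/4) = (5.69×10⁸)^(1/4) = 154 K.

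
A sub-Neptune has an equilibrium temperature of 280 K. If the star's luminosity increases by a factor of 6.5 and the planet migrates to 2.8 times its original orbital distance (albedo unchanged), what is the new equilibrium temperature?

T_eq ≈ 267 K

T_eq ∝ L^(1/4) · d^(−1/2).
T′ = 280 × 6.5^(1/4) / 2.8^(1/2) = 267 K.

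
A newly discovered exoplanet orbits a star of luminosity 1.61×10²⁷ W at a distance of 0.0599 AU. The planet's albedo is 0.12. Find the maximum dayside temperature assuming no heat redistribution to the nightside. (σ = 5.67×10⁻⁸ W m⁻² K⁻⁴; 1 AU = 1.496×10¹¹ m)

d = 0.0599 AU = 8.96×10⁹ m.
Flux: S = L/(4πd²) = 1.61×10²⁷/(4π×(8.96×10⁹)²) = 1.60×10⁶ W m⁻².
With no redistribution each surface element balances locally: S(1−A) = σT⁴.
T = [1.60×10⁶ × 0.88 / 5.67×10⁻⁸]^(1/4) = (2.48×10¹³)^(1/4) = 2230 K.

T_ss ≈ 2230 K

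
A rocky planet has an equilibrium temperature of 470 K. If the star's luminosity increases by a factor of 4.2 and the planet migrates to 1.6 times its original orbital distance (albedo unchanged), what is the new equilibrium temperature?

T_eq ≈ 532 K

T_eq ∝ L^(1/4) · d^(−1/2).
T′ = 470 × 4.2^(1/4) / 1.6^(1/2) = 532 K.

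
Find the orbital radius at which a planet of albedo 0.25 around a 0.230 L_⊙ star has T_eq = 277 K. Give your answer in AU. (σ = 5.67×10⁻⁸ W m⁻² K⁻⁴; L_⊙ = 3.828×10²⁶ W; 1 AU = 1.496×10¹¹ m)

L = 0.230 × 3.828×10²⁶ = 8.80×10²⁵ W.
From T_eq⁴ = L(1−A)/(16πσd²): d = √[L(1−A)/(16πσT_eq⁴)].
d = √[8.80×10²⁵ × 0.75 / (16π × 5.67×10⁻⁸ × (277)⁴)] = 6.27×10¹⁰ m = 0.419 AU.

d ≈ 0.419 AU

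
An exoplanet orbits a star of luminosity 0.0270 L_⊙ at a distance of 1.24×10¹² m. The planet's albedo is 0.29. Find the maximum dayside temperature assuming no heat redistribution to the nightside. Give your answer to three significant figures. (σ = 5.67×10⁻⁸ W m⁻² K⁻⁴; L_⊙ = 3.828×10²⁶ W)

T_ss ≈ 50.9 K

L = 0.0270 × 3.828×10²⁶ = 1.03×10²⁵ W.
Flux: S = L/(4πd²) = 1.03×10²⁵/(4π×(1.24×10¹²)²) = 0.535 W m⁻².
With no redistribution each surface element balances locally: S(1−A) = σT⁴.
T = [0.535 × 0.71 / 5.67×10⁻⁸]^(1/4) = (6.70×10⁶)^(1/4) = 50.9 K.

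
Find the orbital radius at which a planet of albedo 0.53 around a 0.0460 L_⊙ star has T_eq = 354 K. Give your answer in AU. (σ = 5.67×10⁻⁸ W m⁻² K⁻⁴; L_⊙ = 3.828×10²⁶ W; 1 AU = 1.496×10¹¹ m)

d ≈ 0.0909 AU

L = 0.0460 × 3.828×10²⁶ = 1.76×10²⁵ W.
From T_eq⁴ = L(1−A)/(16πσd²): d = √[L(1−A)/(16πσT_eq⁴)].
d = √[1.76×10²⁵ × 0.47 / (16π × 5.67×10⁻⁸ × (354)⁴)] = 1.36×10¹⁰ m = 0.0909 AU.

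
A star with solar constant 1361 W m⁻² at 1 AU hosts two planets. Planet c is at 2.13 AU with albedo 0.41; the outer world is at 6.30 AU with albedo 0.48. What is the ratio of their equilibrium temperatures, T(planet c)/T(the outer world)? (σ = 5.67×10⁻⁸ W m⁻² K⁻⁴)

T₁/T₂ ≈ 1.775

T_eq = [S₀(1−A)/(4σd²)]^(1/4), so T ∝ (1−A)^(1/4) / √d.
T₁ = [1361×0.59/(4×5.67×10⁻⁸×2.13²)]^(1/4) = 167.14 K.
T₂ = [1361×0.52/(4×5.67×10⁻⁸×6.30²)]^(1/4) = 94.16 K.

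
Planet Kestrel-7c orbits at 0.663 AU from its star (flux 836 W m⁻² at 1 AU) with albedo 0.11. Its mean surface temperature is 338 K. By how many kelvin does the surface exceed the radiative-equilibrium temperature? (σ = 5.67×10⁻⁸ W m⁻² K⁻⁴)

ΔT ≈ 44.1 K

S = 836/0.663² = 1902 W m⁻².
T_eq = [S(1−A)/(4σ)]^(1/4) = [1902×0.89/(4×5.67×10⁻⁸)]^(1/4) = 293.9 K.
ΔT = T_surf − T_eq = 338 − 293.9.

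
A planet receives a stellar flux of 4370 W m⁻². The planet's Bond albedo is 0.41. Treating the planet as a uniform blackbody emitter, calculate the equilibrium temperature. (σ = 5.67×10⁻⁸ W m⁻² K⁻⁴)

T_eq ≈ 327 K

Energy balance: absorbed = emitted ⇒ πR²·S(1−A) = 4πR²·σT_eq⁴, so T_eq⁴ = S(1−A)/(4σ).
T_eq = [4370 × 0.59 / (4 × 5.67×10⁻⁸)]^(1/4) = (1.14×10¹⁰)^(1/4) = 327 K.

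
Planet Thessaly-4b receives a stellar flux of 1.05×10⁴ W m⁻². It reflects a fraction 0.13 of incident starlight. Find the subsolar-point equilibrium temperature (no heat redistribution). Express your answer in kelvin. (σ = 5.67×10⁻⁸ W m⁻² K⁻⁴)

T_ss ≈ 634 K

At the subsolar point the surface absorbs S(1−A) and emits σT⁴ per unit area — no factor of 4, since only the local patch is in balance.
T = [1.05×10⁴ × 0.87 / 5.67×10⁻⁸]^(1/4) = (1.61×10¹¹)^(1/4) = 634 K.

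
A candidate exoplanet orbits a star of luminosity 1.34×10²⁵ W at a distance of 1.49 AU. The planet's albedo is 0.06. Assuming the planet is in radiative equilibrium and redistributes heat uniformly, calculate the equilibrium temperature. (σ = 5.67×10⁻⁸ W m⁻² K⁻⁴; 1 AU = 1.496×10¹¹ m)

T_eq ≈ 97.1 K

d = 1.49 AU = 2.23×10¹¹ m.
Flux: S = L/(4πd²) = 1.34×10²⁵/(4π×(2.23×10¹¹)²) = 21.5 W m⁻².
Energy balance: absorbed = emitted ⇒ πR²·S(1−A) = 4πR²·σT_eq⁴, so T_eq⁴ = S(1−A)/(4σ).
T_eq = [21.5 × 0.94 / (4 × 5.67×10⁻⁸)]^(1/4) = (8.89×10⁷)^(1/4) = 97.1 K.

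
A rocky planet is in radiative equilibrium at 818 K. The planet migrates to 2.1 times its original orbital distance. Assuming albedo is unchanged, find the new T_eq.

T_eq ≈ 564 K

T_eq ∝ L^(1/4) · d^(−1/2).
T′ = 818 / 2.1^(1/2) = 564 K.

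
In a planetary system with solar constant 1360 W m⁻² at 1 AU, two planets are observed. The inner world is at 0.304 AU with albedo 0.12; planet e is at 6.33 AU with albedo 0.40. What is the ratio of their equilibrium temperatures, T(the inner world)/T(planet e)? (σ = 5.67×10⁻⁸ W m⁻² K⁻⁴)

T₁/T₂ ≈ 5.022

T_eq = [S₀(1−A)/(4σd²)]^(1/4), so T ∝ (1−A)^(1/4) / √d.
T₁ = [1360×0.88/(4×5.67×10⁻⁸×0.304²)]^(1/4) = 488.83 K.
T₂ = [1360×0.60/(4×5.67×10⁻⁸×6.33²)]^(1/4) = 97.34 K.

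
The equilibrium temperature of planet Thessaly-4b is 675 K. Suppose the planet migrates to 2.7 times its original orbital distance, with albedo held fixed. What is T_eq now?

T_eq ≈ 411 K

T_eq ∝ L^(1/4) · d^(−1/2).
T′ = 675 / 2.7^(1/2) = 411 K.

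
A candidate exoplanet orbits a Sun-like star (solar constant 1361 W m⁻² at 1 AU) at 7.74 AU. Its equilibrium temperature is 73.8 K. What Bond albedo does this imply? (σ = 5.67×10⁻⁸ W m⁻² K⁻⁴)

A ≈ 0.70

Flux at 7.74 AU: S = 1361/7.74² = 22.7 W m⁻².
From T_eq⁴ = S(1−A)/(4σ): 1−A = 4σT_eq⁴/S.
1−A = 4 × 5.67×10⁻⁸ × (73.8)⁴ / 22.7 = 0.296.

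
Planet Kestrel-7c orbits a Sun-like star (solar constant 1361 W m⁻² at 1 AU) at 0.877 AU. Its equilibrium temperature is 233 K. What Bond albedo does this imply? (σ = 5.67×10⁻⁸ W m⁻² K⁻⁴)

Flux at 0.877 AU: S = 1361/0.877² = 1770 W m⁻².
From T_eq⁴ = S(1−A)/(4σ): 1−A = 4σT_eq⁴/S.
1−A = 4 × 5.67×10⁻⁸ × (233)⁴ / 1770 = 0.378.

A ≈ 0.62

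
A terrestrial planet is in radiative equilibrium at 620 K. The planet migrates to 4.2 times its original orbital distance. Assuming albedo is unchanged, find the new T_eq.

T_eq ≈ 303 K

T_eq ∝ L^(1/4) · d^(−1/2).
T′ = 620 / 4.2^(1/2) = 303 K.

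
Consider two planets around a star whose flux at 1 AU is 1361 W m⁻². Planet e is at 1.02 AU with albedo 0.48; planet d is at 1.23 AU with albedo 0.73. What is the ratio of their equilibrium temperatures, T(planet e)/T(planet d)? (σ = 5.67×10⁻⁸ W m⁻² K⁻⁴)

T_eq = [S₀(1−A)/(4σd²)]^(1/4), so T ∝ (1−A)^(1/4) / √d.
T₁ = [1361×0.52/(4×5.67×10⁻⁸×1.02²)]^(1/4) = 234.02 K.
T₂ = [1361×0.27/(4×5.67×10⁻⁸×1.23²)]^(1/4) = 180.90 K.

T₁/T₂ ≈ 1.294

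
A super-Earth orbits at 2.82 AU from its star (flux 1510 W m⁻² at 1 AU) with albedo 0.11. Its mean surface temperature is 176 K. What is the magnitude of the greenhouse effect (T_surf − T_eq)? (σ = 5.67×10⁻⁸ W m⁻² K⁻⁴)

ΔT ≈ 10.8 K

S = 1510/2.82² = 189.9 W m⁻².
T_eq = [S(1−A)/(4σ)]^(1/4) = [189.9×0.89/(4×5.67×10⁻⁸)]^(1/4) = 165.2 K.
ΔT = T_surf − T_eq = 176 − 165.2.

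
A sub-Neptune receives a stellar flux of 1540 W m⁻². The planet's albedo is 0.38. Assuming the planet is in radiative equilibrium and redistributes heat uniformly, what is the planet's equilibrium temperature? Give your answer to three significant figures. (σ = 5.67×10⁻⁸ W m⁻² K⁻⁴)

T_eq ≈ 255 K

Energy balance: absorbed = emitted ⇒ πR²·S(1−A) = 4πR²·σT_eq⁴, so T_eq⁴ = S(1−A)/(4σ).
T_eq = [1540 × 0.62 / (4 × 5.67×10⁻⁸)]^(1/4) = (4.21×10⁹)^(1/4) = 255 K.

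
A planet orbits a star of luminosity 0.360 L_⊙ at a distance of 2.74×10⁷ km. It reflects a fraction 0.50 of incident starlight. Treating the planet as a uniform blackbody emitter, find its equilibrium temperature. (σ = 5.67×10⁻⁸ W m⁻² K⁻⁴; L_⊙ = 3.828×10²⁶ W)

d = 2.74×10⁷ km = 2.74×10¹⁰ m.
L = 0.360 × 3.828×10²⁶ = 1.38×10²⁶ W.
Flux: S = L/(4πd²) = 1.38×10²⁶/(4π×(2.74×10¹⁰)²) = 1.46×10⁴ W m⁻².
Energy balance: absorbed = emitted ⇒ πR²·S(1−A) = 4πR²·σT_eq⁴, so T_eq⁴ = S(1−A)/(4σ).
T_eq = [1.46×10⁴ × 0.50 / (4 × 5.67×10⁻⁸)]^(1/4) = (3.22×10¹⁰)^(1/4) = 424 K.

T_eq ≈ 424 K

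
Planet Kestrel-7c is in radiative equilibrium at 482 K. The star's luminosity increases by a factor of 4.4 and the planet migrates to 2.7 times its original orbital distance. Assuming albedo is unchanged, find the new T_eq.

T_eq ≈ 425 K

T_eq ∝ L^(1/4) · d^(−1/2).
T′ = 482 × 4.4^(1/4) / 2.7^(1/2) = 425 K.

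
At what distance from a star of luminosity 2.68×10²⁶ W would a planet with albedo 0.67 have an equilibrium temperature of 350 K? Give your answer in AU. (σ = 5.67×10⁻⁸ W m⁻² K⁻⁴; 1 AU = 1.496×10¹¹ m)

d ≈ 0.304 AU

From T_eq⁴ = L(1−A)/(16πσd²): d = √[L(1−A)/(16πσT_eq⁴)].
d = √[2.68×10²⁶ × 0.33 / (16π × 5.67×10⁻⁸ × (350)⁴)] = 4.55×10¹⁰ m = 0.304 AU.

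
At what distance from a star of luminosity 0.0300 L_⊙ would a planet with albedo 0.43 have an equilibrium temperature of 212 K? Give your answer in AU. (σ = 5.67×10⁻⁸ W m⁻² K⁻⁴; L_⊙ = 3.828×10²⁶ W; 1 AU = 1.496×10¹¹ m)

L = 0.0300 × 3.828×10²⁶ = 1.15×10²⁵ W.
From T_eq⁴ = L(1−A)/(16πσd²): d = √[L(1−A)/(16πσT_eq⁴)].
d = √[1.15×10²⁵ × 0.57 / (16π × 5.67×10⁻⁸ × (212)⁴)] = 3.37×10¹⁰ m = 0.225 AU.

d ≈ 0.225 AU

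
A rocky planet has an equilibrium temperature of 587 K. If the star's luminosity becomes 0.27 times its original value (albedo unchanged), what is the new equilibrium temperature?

T_eq ∝ L^(1/4) · d^(−1/2).
T′ = 587 × 0.27^(1/4) = 423 K.

T_eq ≈ 423 K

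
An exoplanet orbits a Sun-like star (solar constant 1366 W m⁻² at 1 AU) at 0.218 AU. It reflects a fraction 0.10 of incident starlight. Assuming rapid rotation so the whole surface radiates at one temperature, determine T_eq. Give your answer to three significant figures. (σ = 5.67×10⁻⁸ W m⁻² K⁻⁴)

T_eq ≈ 581 K

Flux at 0.218 AU: S = 1366/0.218² = 2.87×10⁴ W m⁻².
Energy balance: absorbed = emitted ⇒ πR²·S(1−A) = 4πR²·σT_eq⁴, so T_eq⁴ = S(1−A)/(4σ).
T_eq = [2.87×10⁴ × 0.90 / (4 × 5.67×10⁻⁸)]^(1/4) = (1.14×10¹¹)^(1/4) = 581 K.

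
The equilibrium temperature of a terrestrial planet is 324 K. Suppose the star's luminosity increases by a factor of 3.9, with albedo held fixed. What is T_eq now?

T_eq ≈ 455 K

T_eq ∝ L^(1/4) · d^(−1/2).
T′ = 324 × 3.9^(1/4) = 455 K.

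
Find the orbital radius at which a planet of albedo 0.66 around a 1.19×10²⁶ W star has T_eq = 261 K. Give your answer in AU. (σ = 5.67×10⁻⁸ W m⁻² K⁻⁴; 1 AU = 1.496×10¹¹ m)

From T_eq⁴ = L(1−A)/(16πσd²): d = √[L(1−A)/(16πσT_eq⁴)].
d = √[1.19×10²⁶ × 0.34 / (16π × 5.67×10⁻⁸ × (261)⁴)] = 5.53×10¹⁰ m = 0.370 AU.

d ≈ 0.370 AU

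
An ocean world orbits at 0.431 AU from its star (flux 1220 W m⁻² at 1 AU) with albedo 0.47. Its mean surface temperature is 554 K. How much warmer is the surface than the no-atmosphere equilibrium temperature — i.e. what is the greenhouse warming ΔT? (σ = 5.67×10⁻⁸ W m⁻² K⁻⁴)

S = 1220/0.431² = 6568 W m⁻².
T_eq = [S(1−A)/(4σ)]^(1/4) = [6568×0.53/(4×5.67×10⁻⁸)]^(1/4) = 352.0 K.
ΔT = T_surf − T_eq = 554 − 352.0.

ΔT ≈ 202.0 K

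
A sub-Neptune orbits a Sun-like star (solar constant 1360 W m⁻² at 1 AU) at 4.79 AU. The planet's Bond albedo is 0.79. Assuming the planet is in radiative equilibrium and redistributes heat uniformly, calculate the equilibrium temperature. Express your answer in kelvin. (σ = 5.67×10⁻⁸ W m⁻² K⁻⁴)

Flux at 4.79 AU: S = 1360/4.79² = 59.3 W m⁻².
Energy balance: absorbed = emitted ⇒ πR²·S(1−A) = 4πR²·σT_eq⁴, so T_eq⁴ = S(1−A)/(4σ).
T_eq = [59.3 × 0.21 / (4 × 5.67×10⁻⁸)]^(1/4) = (5.49×10⁷)^(1/4) = 86.1 K.

T_eq ≈ 86.1 K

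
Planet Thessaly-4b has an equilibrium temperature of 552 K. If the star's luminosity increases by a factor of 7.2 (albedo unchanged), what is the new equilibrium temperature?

T_eq ∝ L^(1/4) · d^(−1/2).
T′ = 552 × 7.2^(1/4) = 904 K.

T_eq ≈ 904 K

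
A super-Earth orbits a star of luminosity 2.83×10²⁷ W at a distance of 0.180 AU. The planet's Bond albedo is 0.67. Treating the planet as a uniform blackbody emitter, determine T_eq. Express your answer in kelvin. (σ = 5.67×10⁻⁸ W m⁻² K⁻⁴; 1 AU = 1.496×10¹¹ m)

T_eq ≈ 820 K

d = 0.180 AU = 2.69×10¹⁰ m.
Flux: S = L/(4πd²) = 2.83×10²⁷/(4π×(2.69×10¹⁰)²) = 3.11×10⁵ W m⁻².
Energy balance: absorbed = emitted ⇒ πR²·S(1−A) = 4πR²·σT_eq⁴, so T_eq⁴ = S(1−A)/(4σ).
T_eq = [3.11×10⁵ × 0.33 / (4 × 5.67×10⁻⁸)]^(1/4) = (4.52×10¹¹)^(1/4) = 820 K.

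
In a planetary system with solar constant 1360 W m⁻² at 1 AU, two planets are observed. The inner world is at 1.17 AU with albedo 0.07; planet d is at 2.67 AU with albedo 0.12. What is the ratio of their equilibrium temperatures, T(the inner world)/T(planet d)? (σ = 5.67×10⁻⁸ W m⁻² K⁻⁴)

T₁/T₂ ≈ 1.532

T_eq = [S₀(1−A)/(4σd²)]^(1/4), so T ∝ (1−A)^(1/4) / √d.
T₁ = [1360×0.93/(4×5.67×10⁻⁸×1.17²)]^(1/4) = 252.64 K.
T₂ = [1360×0.88/(4×5.67×10⁻⁸×2.67²)]^(1/4) = 164.94 K.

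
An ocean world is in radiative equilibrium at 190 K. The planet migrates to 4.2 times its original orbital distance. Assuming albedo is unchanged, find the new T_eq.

T_eq ≈ 92.7 K

T_eq ∝ L^(1/4) · d^(−1/2).
T′ = 190 / 4.2^(1/2) = 92.7 K.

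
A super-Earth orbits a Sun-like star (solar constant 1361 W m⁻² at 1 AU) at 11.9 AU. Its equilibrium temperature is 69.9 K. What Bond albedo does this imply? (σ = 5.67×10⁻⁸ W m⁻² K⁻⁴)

A ≈ 0.44

Flux at 11.9 AU: S = 1361/11.9² = 9.61 W m⁻².
From T_eq⁴ = S(1−A)/(4σ): 1−A = 4σT_eq⁴/S.
1−A = 4 × 5.67×10⁻⁸ × (69.9)⁴ / 9.61 = 0.563.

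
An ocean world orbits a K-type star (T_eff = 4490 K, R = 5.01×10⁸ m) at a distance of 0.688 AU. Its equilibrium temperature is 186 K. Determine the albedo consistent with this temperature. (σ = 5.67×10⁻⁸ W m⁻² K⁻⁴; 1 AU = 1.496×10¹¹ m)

d = 0.688 AU = 1.03×10¹¹ m.
L = 4πR_⋆²σT_⋆⁴ = 4π(5.01×10⁸)² × 5.67×10⁻⁸ × (4490)⁴ = 7.27×10²⁵ W.
S = L/(4πd²) = 546 W m⁻².
From T_eq⁴ = S(1−A)/(4σ): 1−A = 4σT_eq⁴/S.
1−A = 4 × 5.67×10⁻⁸ × (186)⁴ / 546 = 0.497.

A ≈ 0.50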